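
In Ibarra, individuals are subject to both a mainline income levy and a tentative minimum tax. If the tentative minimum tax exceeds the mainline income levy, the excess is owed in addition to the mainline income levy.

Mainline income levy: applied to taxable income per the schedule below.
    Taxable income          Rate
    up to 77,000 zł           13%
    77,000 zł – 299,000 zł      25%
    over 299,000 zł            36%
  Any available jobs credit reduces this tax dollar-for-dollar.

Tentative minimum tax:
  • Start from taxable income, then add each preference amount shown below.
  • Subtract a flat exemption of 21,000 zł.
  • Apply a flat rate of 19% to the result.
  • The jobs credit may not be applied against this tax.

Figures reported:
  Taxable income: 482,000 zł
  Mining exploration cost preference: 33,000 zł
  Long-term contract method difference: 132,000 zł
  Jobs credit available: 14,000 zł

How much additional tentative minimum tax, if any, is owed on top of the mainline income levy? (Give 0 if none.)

1,550 zł

Tentative minimum tax:
  Adjusted income: 482,000 zł + 33,000 zł + 132,000 zł = 647,000 zł
  Less exemption 21,000 zł → base 626,000 zł
  626,000 zł × 19% = 118,940 zł

Mainline income levy:
  77,000 zł × 13% = 10,010 zł
  222,000 zł × 25% = 55,500 zł
  183,000 zł × 36% = 65,880 zł
  → 131,390 zł
  Less jobs credit 14,000 zł → 117,390 zł

Excess of tentative minimum tax over mainline income levy: 118,940 zł − 117,390 zł = 1,550 zł.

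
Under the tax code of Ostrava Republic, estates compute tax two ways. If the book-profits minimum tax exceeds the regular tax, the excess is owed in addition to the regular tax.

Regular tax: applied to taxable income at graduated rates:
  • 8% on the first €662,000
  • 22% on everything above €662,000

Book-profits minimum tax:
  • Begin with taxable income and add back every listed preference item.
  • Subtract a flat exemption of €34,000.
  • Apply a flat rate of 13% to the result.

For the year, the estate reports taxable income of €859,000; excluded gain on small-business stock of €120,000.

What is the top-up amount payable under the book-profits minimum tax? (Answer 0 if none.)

Regular tax:
  €662,000 × 8% = €52,960
  €197,000 × 22% = €43,340
  → €96,300

Book-profits minimum tax:
  Adjusted income: €859,000 + €120,000 = €979,000
  Less exemption €34,000 → base €945,000
  €945,000 × 13% = €122,850

Excess of book-profits minimum tax over regular tax: €122,850 − €96,300 = €26,550.

€26,550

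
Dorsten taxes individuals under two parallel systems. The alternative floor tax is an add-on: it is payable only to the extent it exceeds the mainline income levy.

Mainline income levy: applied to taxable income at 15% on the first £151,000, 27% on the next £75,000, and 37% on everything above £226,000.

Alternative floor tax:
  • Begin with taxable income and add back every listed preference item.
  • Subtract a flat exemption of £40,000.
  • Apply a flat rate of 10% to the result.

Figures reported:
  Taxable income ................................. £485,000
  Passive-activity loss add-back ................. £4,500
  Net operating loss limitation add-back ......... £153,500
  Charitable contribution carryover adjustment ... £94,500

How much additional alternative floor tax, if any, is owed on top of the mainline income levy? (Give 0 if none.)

Alternative floor tax:
  Adjusted income: £485,000 + £4,500 + £153,500 + £94,500 = £737,500
  Less exemption £40,000 → base £697,500
  £697,500 × 10% = £69,750

Mainline income levy:
  £151,000 × 15% = £22,650
  £75,000 × 27% = £20,250
  £259,000 × 37% = £95,830
  → £138,730

£69,750 ≤ £138,730, so no add-on is due.

£0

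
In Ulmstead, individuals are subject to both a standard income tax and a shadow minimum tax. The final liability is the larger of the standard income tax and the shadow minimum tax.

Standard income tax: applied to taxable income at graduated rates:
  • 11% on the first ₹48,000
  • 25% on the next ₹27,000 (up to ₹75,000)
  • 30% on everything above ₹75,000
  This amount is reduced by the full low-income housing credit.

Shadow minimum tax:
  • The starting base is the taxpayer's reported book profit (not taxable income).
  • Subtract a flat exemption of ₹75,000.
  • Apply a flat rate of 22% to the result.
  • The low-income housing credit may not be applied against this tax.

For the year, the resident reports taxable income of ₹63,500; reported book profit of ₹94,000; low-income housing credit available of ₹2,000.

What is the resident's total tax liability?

Shadow minimum tax:
  Base (reported book profit): ₹94,000
  Less exemption ₹75,000 → base ₹19,000
  ₹19,000 × 22% = ₹4,180

Standard income tax:
  ₹48,000 × 11% = ₹5,280
  ₹15,500 × 25% = ₹3,875
  → ₹9,155
  Less low-income housing credit ₹2,000 → ₹7,155

₹7,155 > ₹4,180, so the standard income tax governs.

₹7,155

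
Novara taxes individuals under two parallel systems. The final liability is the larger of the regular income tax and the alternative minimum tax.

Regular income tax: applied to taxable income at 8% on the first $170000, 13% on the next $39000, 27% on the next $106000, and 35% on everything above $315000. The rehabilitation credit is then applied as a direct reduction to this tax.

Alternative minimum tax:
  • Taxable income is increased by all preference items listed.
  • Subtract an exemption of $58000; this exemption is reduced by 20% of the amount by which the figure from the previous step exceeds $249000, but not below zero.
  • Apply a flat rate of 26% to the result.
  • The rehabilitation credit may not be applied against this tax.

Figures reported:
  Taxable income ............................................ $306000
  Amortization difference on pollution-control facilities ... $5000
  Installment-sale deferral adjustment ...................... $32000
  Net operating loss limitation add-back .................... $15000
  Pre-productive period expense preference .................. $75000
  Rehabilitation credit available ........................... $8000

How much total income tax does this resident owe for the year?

$107068

Alternative minimum tax:
  Adjusted income: $306000 + $5000 + $32000 + $15000 + $75000 = $433000
  Exemption: $58000 − 20% × ($433000 − $249000) = $58000 − $36800 = $21200
  Base: $433000 − $21200 = $411800
  $411800 × 26% = $107068

Regular income tax:
  $170000 × 8% = $13600
  $39000 × 13% = $5070
  $97000 × 27% = $26190
  → $44860
  Less rehabilitation credit $8000 → $36860

$107068 > $36860, so the alternative minimum tax is the binding amount.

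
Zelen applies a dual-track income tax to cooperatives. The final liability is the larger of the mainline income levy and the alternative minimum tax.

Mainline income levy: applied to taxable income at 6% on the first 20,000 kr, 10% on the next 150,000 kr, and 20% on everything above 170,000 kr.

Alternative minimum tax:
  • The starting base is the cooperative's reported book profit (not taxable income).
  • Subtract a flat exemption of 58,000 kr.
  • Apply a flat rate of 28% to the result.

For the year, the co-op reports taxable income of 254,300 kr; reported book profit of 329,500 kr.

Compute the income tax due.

76,020 kr

Alternative minimum tax:
  Base (reported book profit): 329,500 kr
  Less exemption 58,000 kr → base 271,500 kr
  271,500 kr × 28% = 76,020 kr

Mainline income levy:
  20,000 kr × 6% = 1,200 kr
  150,000 kr × 10% = 15,000 kr
  84,300 kr × 20% = 16,860 kr
  → 33,060 kr

76,020 kr > 33,060 kr, so the alternative minimum tax is the binding amount.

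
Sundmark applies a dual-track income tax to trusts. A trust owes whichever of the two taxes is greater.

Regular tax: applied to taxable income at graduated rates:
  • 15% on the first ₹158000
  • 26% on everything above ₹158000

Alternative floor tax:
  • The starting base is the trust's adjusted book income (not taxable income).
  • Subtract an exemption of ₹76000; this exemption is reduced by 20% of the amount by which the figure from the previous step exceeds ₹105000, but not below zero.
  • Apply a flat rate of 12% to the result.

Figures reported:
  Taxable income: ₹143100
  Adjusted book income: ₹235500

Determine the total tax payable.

₹22272

Alternative floor tax:
  Base (adjusted book income): ₹235500
  Exemption: ₹76000 − 20% × (₹235500 − ₹105000) = ₹76000 − ₹26100 = ₹49900
  Base: ₹235500 − ₹49900 = ₹185600
  ₹185600 × 12% = ₹22272

Regular tax:
  ₹143100 × 15% = ₹21465

₹22272 > ₹21465, so the alternative floor tax is the binding amount.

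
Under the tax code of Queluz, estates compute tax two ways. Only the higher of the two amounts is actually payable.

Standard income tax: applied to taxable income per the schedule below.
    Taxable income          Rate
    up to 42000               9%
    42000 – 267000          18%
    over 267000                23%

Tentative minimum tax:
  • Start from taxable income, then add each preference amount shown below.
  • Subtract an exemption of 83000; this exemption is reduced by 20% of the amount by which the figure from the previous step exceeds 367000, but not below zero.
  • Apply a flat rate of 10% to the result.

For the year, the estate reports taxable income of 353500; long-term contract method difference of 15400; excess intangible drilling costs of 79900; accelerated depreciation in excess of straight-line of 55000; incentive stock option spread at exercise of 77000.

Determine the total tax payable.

64175

Standard income tax:
  42000 × 9% = 3780
  225000 × 18% = 40500
  86500 × 23% = 19895
  → 64175

Tentative minimum tax:
  Adjusted income: 353500 + 15400 + 79900 + 55000 + 77000 = 580800
  Exemption: 83000 − 20% × (580800 − 367000) = 83000 − 42760 = 40240
  Base: 580800 − 40240 = 540560
  540560 × 10% = 54056

64175 > 54056, so the standard income tax governs.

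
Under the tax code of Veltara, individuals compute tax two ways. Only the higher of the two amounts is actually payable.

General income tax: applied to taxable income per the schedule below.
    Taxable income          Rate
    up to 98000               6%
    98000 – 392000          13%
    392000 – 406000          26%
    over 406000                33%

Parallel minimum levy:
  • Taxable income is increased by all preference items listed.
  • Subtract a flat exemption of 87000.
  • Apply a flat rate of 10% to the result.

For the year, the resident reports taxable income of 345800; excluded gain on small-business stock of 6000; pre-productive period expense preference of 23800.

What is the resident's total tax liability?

Parallel minimum levy:
  Adjusted income: 345800 + 6000 + 23800 = 375600
  Less exemption 87000 → base 288600
  288600 × 10% = 28860

General income tax:
  98000 × 6% = 5880
  247800 × 13% = 32214
  → 38094

38094 > 28860, so the general income tax governs.

38094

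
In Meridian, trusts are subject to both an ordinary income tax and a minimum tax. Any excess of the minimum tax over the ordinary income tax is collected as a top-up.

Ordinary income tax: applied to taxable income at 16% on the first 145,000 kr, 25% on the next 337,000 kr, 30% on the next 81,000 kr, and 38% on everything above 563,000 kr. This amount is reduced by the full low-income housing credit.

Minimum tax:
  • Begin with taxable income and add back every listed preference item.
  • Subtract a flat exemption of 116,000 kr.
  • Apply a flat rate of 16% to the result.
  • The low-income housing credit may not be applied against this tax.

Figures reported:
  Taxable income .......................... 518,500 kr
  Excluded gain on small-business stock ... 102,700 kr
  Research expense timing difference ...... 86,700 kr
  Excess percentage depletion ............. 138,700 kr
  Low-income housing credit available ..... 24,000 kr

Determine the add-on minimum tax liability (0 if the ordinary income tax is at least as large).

Minimum tax:
  Adjusted income: 518,500 kr + 102,700 kr + 86,700 kr + 138,700 kr = 846,600 kr
  Less exemption 116,000 kr → base 730,600 kr
  730,600 kr × 16% = 116,896 kr

Ordinary income tax:
  145,000 kr × 16% = 23,200 kr
  337,000 kr × 25% = 84,250 kr
  36,500 kr × 30% = 10,950 kr
  → 118,400 kr
  Less low-income housing credit 24,000 kr → 94,400 kr

Excess of minimum tax over ordinary income tax: 116,896 kr − 94,400 kr = 22,496 kr.

22,496 kr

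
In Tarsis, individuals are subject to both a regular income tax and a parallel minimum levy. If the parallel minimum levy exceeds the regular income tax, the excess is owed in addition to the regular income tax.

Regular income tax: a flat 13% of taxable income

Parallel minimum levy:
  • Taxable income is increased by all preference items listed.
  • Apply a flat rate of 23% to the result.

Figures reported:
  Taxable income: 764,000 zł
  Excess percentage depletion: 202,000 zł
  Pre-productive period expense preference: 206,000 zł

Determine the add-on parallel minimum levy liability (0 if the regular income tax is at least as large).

Parallel minimum levy:
  Adjusted income: 764,000 zł + 202,000 zł + 206,000 zł = 1,172,000 zł
  1,172,000 zł × 23% = 269,560 zł

Regular income tax:
  764,000 zł × 13% = 99,320 zł

Excess of parallel minimum levy over regular income tax: 269,560 zł − 99,320 zł = 170,240 zł.

170,240 zł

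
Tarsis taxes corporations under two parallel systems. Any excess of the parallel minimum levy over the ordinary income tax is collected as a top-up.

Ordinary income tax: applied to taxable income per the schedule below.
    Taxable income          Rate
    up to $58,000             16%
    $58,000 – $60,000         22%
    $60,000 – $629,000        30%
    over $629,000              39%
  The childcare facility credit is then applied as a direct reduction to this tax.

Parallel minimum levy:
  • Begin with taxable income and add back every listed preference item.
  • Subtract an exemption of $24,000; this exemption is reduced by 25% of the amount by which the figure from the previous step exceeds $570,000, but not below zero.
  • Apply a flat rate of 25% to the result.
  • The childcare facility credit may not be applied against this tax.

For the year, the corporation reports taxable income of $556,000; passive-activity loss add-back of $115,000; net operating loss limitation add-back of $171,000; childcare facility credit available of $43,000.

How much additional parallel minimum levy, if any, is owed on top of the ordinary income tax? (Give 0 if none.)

Parallel minimum levy:
  Adjusted income: $556,000 + $115,000 + $171,000 = $842,000
  Exemption: 25% × ($842,000 − $570,000) = $68,000 ≥ $24,000, so the exemption is fully phased out
  Base: $842,000 − $0 = $842,000
  $842,000 × 25% = $210,500

Ordinary income tax:
  $58,000 × 16% = $9,280
  $2,000 × 22% = $440
  $496,000 × 30% = $148,800
  → $158,520
  Less childcare facility credit $43,000 → $115,520

Excess of parallel minimum levy over ordinary income tax: $210,500 − $115,520 = $94,980.

$94,980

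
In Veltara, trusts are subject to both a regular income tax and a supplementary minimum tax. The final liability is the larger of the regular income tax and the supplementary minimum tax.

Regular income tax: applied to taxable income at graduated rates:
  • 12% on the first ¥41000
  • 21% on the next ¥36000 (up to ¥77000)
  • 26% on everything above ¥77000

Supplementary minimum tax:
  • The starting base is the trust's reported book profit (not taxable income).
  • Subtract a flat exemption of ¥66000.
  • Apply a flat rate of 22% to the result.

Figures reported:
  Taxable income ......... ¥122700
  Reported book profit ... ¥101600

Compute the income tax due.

¥24362

Supplementary minimum tax:
  Base (reported book profit): ¥101600
  Less exemption ¥66000 → base ¥35600
  ¥35600 × 22% = ¥7832

Regular income tax:
  ¥41000 × 12% = ¥4920
  ¥36000 × 21% = ¥7560
  ¥45700 × 26% = ¥11882
  → ¥24362

¥24362 > ¥7832, so the regular income tax governs.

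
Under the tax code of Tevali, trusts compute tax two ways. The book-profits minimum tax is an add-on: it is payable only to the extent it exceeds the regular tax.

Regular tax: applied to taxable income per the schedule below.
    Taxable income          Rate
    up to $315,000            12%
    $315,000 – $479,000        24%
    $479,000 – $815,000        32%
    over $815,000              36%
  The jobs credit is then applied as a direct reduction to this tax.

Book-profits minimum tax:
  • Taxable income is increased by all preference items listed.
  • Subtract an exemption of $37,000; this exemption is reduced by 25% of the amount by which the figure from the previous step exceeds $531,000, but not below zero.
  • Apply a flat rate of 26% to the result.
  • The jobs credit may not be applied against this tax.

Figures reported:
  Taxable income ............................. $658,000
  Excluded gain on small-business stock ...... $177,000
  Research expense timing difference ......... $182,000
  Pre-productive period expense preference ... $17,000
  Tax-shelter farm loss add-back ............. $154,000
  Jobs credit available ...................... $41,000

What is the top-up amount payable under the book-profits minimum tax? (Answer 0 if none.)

Regular tax:
  $315,000 × 12% = $37,800
  $164,000 × 24% = $39,360
  $179,000 × 32% = $57,280
  → $134,440
  Less jobs credit $41,000 → $93,440

Book-profits minimum tax:
  Adjusted income: $658,000 + $177,000 + $182,000 + $17,000 + $154,000 = $1,188,000
  Exemption: 25% × ($1,188,000 − $531,000) = $164,250 ≥ $37,000, so the exemption is fully phased out
  Base: $1,188,000 − $0 = $1,188,000
  $1,188,000 × 26% = $308,880

Excess of book-profits minimum tax over regular tax: $308,880 − $93,440 = $215,440.

$215,440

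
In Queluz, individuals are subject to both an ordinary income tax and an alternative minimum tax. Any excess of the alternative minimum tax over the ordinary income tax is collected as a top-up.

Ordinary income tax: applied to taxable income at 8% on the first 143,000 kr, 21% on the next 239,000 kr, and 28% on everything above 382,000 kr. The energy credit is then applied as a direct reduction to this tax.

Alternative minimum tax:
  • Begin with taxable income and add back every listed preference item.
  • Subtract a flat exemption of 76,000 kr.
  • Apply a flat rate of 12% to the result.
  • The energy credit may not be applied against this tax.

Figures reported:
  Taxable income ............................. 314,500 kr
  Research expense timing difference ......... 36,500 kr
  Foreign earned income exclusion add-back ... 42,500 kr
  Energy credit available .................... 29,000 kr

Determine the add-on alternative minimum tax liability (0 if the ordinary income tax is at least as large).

Ordinary income tax:
  143,000 kr × 8% = 11,440 kr
  171,500 kr × 21% = 36,015 kr
  → 47,455 kr
  Less energy credit 29,000 kr → 18,455 kr

Alternative minimum tax:
  Adjusted income: 314,500 kr + 36,500 kr + 42,500 kr = 393,500 kr
  Less exemption 76,000 kr → base 317,500 kr
  317,500 kr × 12% = 38,100 kr

Excess of alternative minimum tax over ordinary income tax: 38,100 kr − 18,455 kr = 19,645 kr.

19,645 kr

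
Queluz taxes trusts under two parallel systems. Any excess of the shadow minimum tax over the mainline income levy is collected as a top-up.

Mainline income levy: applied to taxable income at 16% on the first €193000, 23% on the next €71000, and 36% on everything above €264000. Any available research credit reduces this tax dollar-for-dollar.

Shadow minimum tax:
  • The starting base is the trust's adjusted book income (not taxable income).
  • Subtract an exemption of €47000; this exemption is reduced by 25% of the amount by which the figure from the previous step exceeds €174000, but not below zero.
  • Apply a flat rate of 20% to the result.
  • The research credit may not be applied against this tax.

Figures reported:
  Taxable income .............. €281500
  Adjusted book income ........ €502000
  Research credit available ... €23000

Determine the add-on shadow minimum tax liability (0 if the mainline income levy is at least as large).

Mainline income levy:
  €193000 × 16% = €30880
  €71000 × 23% = €16330
  €17500 × 36% = €6300
  → €53510
  Less research credit €23000 → €30510

Shadow minimum tax:
  Base (adjusted book income): €502000
  Exemption: 25% × (€502000 − €174000) = €82000 ≥ €47000, so the exemption is fully phased out
  Base: €502000 − €0 = €502000
  €502000 × 20% = €100400

Excess of shadow minimum tax over mainline income levy: €100400 − €30510 = €69890.

€69890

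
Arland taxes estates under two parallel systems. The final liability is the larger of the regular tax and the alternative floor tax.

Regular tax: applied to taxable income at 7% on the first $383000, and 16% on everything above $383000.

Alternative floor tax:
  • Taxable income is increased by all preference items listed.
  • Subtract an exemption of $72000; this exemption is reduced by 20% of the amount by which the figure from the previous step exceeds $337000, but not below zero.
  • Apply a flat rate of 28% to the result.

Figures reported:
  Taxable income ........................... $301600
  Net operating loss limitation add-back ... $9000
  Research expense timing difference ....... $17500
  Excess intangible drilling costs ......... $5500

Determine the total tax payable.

$73248

Alternative floor tax:
  Adjusted income: $301600 + $9000 + $17500 + $5500 = $333600
  Exemption: $333600 ≤ $337000, so full $72000 applies
  Base: $333600 − $72000 = $261600
  $261600 × 28% = $73248

Regular tax:
  $301600 × 7% = $21112

$73248 > $21112, so the alternative floor tax is the binding amount.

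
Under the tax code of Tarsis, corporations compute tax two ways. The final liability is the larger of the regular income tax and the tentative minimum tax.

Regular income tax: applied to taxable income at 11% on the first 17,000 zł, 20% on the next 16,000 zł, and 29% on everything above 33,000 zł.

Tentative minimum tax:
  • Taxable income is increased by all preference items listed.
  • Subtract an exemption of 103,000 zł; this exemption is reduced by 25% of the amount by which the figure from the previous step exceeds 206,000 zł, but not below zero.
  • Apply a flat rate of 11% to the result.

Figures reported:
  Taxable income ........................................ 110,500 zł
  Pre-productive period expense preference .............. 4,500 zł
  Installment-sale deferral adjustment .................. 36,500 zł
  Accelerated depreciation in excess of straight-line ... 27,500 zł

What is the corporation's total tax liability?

27,545 zł

Regular income tax:
  17,000 zł × 11% = 1,870 zł
  16,000 zł × 20% = 3,200 zł
  77,500 zł × 29% = 22,475 zł
  → 27,545 zł

Tentative minimum tax:
  Adjusted income: 110,500 zł + 4,500 zł + 36,500 zł + 27,500 zł = 179,000 zł
  Exemption: 179,000 zł ≤ 206,000 zł, so full 103,000 zł applies
  Base: 179,000 zł − 103,000 zł = 76,000 zł
  76,000 zł × 11% = 8,360 zł

27,545 zł > 8,360 zł, so the regular income tax governs.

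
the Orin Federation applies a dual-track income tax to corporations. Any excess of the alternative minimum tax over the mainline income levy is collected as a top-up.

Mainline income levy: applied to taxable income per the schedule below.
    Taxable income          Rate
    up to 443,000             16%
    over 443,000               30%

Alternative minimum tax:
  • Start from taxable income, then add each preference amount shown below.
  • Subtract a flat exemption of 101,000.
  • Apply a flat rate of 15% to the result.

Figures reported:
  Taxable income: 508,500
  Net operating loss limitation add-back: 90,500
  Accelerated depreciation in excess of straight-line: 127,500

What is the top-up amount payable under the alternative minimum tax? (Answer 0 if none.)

Mainline income levy:
  443,000 × 16% = 70,880
  65,500 × 30% = 19,650
  → 90,530

Alternative minimum tax:
  Adjusted income: 508,500 + 90,500 + 127,500 = 726,500
  Less exemption 101,000 → base 625,500
  625,500 × 15% = 93,825

Excess of alternative minimum tax over mainline income levy: 93,825 − 90,530 = 3,295.

3,295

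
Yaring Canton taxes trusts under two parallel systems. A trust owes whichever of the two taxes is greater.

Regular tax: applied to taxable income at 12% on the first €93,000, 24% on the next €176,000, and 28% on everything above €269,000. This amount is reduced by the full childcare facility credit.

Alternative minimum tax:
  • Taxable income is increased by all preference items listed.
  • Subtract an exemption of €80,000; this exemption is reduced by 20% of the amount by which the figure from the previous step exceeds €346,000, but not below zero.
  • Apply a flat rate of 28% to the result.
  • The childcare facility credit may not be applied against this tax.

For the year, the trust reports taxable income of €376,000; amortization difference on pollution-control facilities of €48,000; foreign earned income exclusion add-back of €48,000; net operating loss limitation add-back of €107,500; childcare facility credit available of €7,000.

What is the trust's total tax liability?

€152,936

Alternative minimum tax:
  Adjusted income: €376,000 + €48,000 + €48,000 + €107,500 = €579,500
  Exemption: €80,000 − 20% × (€579,500 − €346,000) = €80,000 − €46,700 = €33,300
  Base: €579,500 − €33,300 = €546,200
  €546,200 × 28% = €152,936

Regular tax:
  €93,000 × 12% = €11,160
  €176,000 × 24% = €42,240
  €107,000 × 28% = €29,960
  → €83,360
  Less childcare facility credit €7,000 → €76,360

€152,936 > €76,360, so the alternative minimum tax is the binding amount.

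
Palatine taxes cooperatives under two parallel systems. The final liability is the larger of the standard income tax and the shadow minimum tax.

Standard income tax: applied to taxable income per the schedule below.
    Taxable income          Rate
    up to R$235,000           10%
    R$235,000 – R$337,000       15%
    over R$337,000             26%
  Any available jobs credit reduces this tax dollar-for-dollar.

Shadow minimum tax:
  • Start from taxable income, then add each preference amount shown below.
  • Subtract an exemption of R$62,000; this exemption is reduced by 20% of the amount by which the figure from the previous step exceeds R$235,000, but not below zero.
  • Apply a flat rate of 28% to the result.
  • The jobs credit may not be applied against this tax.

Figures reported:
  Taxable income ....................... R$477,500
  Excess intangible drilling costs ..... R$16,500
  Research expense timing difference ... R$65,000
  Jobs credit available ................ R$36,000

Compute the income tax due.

R$156,520

Standard income tax:
  R$235,000 × 10% = R$23,500
  R$102,000 × 15% = R$15,300
  R$140,500 × 26% = R$36,530
  → R$75,330
  Less jobs credit R$36,000 → R$39,330

Shadow minimum tax:
  Adjusted income: R$477,500 + R$16,500 + R$65,000 = R$559,000
  Exemption: 20% × (R$559,000 − R$235,000) = R$64,800 ≥ R$62,000, so the exemption is fully phased out
  Base: R$559,000 − R$0 = R$559,000
  R$559,000 × 28% = R$156,520

R$156,520 > R$39,330, so the shadow minimum tax is the binding amount.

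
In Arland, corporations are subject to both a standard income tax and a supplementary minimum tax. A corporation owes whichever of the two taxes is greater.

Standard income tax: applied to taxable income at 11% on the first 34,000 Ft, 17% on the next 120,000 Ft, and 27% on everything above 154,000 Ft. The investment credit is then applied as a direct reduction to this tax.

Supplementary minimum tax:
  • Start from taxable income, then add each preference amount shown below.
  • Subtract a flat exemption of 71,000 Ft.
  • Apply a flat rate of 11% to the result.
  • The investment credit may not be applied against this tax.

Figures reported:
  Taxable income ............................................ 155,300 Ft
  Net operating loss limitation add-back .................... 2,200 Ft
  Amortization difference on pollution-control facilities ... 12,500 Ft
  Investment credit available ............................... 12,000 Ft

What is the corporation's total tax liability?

12,491 Ft

Standard income tax:
  34,000 Ft × 11% = 3,740 Ft
  120,000 Ft × 17% = 20,400 Ft
  1,300 Ft × 27% = 351 Ft
  → 24,491 Ft
  Less investment credit 12,000 Ft → 12,491 Ft

Supplementary minimum tax:
  Adjusted income: 155,300 Ft + 2,200 Ft + 12,500 Ft = 170,000 Ft
  Less exemption 71,000 Ft → base 99,000 Ft
  99,000 Ft × 11% = 10,890 Ft

12,491 Ft > 10,890 Ft, so the standard income tax governs.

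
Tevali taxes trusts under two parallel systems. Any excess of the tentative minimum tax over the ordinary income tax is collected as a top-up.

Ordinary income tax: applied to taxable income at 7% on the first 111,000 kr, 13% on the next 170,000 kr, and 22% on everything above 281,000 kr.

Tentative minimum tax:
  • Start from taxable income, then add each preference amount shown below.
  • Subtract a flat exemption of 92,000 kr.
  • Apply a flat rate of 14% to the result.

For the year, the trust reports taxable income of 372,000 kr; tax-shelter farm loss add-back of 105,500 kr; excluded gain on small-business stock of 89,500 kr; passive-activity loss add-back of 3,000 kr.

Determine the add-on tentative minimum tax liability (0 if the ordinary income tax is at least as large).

Tentative minimum tax:
  Adjusted income: 372,000 kr + 105,500 kr + 89,500 kr + 3,000 kr = 570,000 kr
  Less exemption 92,000 kr → base 478,000 kr
  478,000 kr × 14% = 66,920 kr

Ordinary income tax:
  111,000 kr × 7% = 7,770 kr
  170,000 kr × 13% = 22,100 kr
  91,000 kr × 22% = 20,020 kr
  → 49,890 kr

Excess of tentative minimum tax over ordinary income tax: 66,920 kr − 49,890 kr = 17,030 kr.

17,030 kr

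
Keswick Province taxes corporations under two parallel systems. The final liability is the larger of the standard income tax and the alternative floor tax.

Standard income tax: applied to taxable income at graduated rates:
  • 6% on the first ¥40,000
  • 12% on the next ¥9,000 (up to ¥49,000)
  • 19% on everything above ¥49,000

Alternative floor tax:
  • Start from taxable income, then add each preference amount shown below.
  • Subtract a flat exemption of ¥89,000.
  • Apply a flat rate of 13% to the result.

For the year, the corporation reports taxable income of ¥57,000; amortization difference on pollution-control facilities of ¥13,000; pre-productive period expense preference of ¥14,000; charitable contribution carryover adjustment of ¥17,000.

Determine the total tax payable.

Alternative floor tax:
  Adjusted income: ¥57,000 + ¥13,000 + ¥14,000 + ¥17,000 = ¥101,000
  Less exemption ¥89,000 → base ¥12,000
  ¥12,000 × 13% = ¥1,560

Standard income tax:
  ¥40,000 × 6% = ¥2,400
  ¥9,000 × 12% = ¥1,080
  ¥8,000 × 19% = ¥1,520
  → ¥5,000

¥5,000 > ¥1,560, so the standard income tax governs.

¥5,000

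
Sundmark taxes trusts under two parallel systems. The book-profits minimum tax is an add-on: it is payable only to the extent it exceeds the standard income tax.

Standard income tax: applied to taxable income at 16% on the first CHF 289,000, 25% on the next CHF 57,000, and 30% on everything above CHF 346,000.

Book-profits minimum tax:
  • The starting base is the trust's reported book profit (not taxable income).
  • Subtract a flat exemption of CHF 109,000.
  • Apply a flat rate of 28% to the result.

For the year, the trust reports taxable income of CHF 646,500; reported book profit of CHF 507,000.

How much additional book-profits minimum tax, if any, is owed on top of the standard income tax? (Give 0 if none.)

CHF 0

Standard income tax:
  CHF 289,000 × 16% = CHF 46,240
  CHF 57,000 × 25% = CHF 14,250
  CHF 300,500 × 30% = CHF 90,150
  → CHF 150,640

Book-profits minimum tax:
  Base (reported book profit): CHF 507,000
  Less exemption CHF 109,000 → base CHF 398,000
  CHF 398,000 × 28% = CHF 111,440

CHF 111,440 ≤ CHF 150,640, so no add-on is due.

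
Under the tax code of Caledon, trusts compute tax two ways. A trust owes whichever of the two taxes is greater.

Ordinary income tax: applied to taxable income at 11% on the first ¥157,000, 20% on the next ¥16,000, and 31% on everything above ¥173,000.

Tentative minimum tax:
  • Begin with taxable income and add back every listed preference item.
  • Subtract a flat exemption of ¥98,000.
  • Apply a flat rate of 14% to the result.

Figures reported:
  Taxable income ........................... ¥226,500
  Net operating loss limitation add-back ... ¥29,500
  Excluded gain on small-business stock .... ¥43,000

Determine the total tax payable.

Ordinary income tax:
  ¥157,000 × 11% = ¥17,270
  ¥16,000 × 20% = ¥3,200
  ¥53,500 × 31% = ¥16,585
  → ¥37,055

Tentative minimum tax:
  Adjusted income: ¥226,500 + ¥29,500 + ¥43,000 = ¥299,000
  Less exemption ¥98,000 → base ¥201,000
  ¥201,000 × 14% = ¥28,140

¥37,055 > ¥28,140, so the ordinary income tax governs.

¥37,055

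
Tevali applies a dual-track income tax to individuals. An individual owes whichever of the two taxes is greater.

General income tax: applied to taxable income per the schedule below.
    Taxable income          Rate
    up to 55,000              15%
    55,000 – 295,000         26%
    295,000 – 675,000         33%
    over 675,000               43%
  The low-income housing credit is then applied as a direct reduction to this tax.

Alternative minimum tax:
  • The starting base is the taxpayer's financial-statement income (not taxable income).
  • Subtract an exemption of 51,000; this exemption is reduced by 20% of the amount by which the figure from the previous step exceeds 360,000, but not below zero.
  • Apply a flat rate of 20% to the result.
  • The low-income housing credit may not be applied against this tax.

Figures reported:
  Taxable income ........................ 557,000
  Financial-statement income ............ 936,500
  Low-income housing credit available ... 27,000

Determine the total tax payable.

187,300

General income tax:
  55,000 × 15% = 8,250
  240,000 × 26% = 62,400
  262,000 × 33% = 86,460
  → 157,110
  Less low-income housing credit 27,000 → 130,110

Alternative minimum tax:
  Base (financial-statement income): 936,500
  Exemption: 20% × (936,500 − 360,000) = 115,300 ≥ 51,000, so the exemption is fully phased out
  Base: 936,500 − 0 = 936,500
  936,500 × 20% = 187,300

187,300 > 130,110, so the alternative minimum tax is the binding amount.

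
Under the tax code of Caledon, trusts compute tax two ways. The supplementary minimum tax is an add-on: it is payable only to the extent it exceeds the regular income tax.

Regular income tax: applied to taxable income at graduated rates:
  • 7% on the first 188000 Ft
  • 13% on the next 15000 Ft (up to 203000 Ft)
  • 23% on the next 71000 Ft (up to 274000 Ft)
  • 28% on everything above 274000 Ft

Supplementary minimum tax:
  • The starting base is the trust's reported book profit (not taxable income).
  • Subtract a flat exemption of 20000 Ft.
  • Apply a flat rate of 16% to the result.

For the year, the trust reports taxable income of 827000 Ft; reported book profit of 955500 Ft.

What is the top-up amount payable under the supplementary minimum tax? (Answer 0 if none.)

Regular income tax:
  188000 Ft × 7% = 13160 Ft
  15000 Ft × 13% = 1950 Ft
  71000 Ft × 23% = 16330 Ft
  553000 Ft × 28% = 154840 Ft
  → 186280 Ft

Supplementary minimum tax:
  Base (reported book profit): 955500 Ft
  Less exemption 20000 Ft → base 935500 Ft
  935500 Ft × 16% = 149680 Ft

149680 Ft ≤ 186280 Ft, so no add-on is due.

0 Ft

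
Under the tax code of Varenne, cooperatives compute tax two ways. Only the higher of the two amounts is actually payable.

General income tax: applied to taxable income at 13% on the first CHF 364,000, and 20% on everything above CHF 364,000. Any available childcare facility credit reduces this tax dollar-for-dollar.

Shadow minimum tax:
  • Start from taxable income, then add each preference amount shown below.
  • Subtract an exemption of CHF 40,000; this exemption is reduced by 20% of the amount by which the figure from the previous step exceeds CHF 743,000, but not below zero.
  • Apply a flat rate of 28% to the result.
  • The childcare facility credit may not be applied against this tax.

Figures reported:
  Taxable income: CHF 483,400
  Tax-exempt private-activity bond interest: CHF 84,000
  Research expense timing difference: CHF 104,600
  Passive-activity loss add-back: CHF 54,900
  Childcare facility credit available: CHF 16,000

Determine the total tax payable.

Shadow minimum tax:
  Adjusted income: CHF 483,400 + CHF 84,000 + CHF 104,600 + CHF 54,900 = CHF 726,900
  Exemption: CHF 726,900 ≤ CHF 743,000, so full CHF 40,000 applies
  Base: CHF 726,900 − CHF 40,000 = CHF 686,900
  CHF 686,900 × 28% = CHF 192,332

General income tax:
  CHF 364,000 × 13% = CHF 47,320
  CHF 119,400 × 20% = CHF 23,880
  → CHF 71,200
  Less childcare facility credit CHF 16,000 → CHF 55,200

CHF 192,332 > CHF 55,200, so the shadow minimum tax is the binding amount.

CHF 192,332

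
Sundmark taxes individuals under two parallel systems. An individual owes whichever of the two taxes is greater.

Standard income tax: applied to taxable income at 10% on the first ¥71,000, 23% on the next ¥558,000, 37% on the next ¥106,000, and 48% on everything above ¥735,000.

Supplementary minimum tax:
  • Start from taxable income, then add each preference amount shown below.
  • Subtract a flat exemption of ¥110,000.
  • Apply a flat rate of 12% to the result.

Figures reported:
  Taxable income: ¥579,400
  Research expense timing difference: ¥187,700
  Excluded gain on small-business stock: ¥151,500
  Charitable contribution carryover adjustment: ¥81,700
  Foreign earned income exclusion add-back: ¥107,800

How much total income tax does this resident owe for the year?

Standard income tax:
  ¥71,000 × 10% = ¥7,100
  ¥508,400 × 23% = ¥116,932
  → ¥124,032

Supplementary minimum tax:
  Adjusted income: ¥579,400 + ¥187,700 + ¥151,500 + ¥81,700 + ¥107,800 = ¥1,108,100
  Less exemption ¥110,000 → base ¥998,100
  ¥998,100 × 12% = ¥119,772

¥124,032 > ¥119,772, so the standard income tax governs.

¥124,032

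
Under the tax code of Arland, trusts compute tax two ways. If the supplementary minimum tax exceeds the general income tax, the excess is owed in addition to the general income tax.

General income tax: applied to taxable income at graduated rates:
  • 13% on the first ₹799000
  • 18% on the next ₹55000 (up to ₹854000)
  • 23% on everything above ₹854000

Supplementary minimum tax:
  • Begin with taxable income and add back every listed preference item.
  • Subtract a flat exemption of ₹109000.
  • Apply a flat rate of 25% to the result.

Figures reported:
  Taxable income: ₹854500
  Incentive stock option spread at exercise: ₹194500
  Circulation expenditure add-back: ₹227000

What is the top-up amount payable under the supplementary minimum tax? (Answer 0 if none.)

₹177865

General income tax:
  ₹799000 × 13% = ₹103870
  ₹55000 × 18% = ₹9900
  ₹500 × 23% = ₹115
  → ₹113885

Supplementary minimum tax:
  Adjusted income: ₹854500 + ₹194500 + ₹227000 = ₹1276000
  Less exemption ₹109000 → base ₹1167000
  ₹1167000 × 25% = ₹291750

Excess of supplementary minimum tax over general income tax: ₹291750 − ₹113885 = ₹177865.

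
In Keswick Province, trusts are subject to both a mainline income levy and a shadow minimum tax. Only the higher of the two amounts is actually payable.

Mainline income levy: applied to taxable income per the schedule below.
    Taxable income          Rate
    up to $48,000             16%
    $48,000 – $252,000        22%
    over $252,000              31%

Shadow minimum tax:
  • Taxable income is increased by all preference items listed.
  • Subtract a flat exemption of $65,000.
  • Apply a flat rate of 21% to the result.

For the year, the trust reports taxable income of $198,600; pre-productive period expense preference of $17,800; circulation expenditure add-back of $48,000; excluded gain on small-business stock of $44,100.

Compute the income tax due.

Shadow minimum tax:
  Adjusted income: $198,600 + $17,800 + $48,000 + $44,100 = $308,500
  Less exemption $65,000 → base $243,500
  $243,500 × 21% = $51,135

Mainline income levy:
  $48,000 × 16% = $7,680
  $150,600 × 22% = $33,132
  → $40,812

$51,135 > $40,812, so the shadow minimum tax is the binding amount.

$51,135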